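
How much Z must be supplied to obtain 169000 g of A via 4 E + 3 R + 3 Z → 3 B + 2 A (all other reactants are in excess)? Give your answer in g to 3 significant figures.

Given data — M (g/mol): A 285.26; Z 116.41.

n(A) = 169000 / 285.26 = 592.4 mol
n(Z) = (3/2) × 592.4 = 888.6 mol
mass = 888.6 × 116.41 = 103400 g

103000 g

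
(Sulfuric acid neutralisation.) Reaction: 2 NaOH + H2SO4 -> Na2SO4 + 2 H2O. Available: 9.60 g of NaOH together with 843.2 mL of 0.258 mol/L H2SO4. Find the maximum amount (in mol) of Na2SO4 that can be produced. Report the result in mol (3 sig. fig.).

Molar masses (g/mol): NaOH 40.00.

0.120 mol

n(NaOH) = 9.600 / 40.00 = 0.2400 mol
n(H2SO4) = 0.258 × 843.2/1000 = 0.2175 mol
n/ν for NaOH = 0.2400/2 = 0.1200
n/ν for H2SO4 = 0.2175/1 = 0.2175
Smallest n/ν is NaOH → limiting reagent.
n(Na2SO4) = (1/2) × 0.2400 = 0.1200 mol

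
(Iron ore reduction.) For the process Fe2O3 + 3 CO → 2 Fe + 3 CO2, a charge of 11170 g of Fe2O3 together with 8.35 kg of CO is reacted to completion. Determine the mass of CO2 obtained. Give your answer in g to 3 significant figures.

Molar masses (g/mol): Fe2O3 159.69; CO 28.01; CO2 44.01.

n(Fe2O3) = 11170 / 159.69 = 69.95 mol
n(CO) = 8.350×1000 / 28.01 = 298.1 mol
n/ν for Fe2O3 = 69.95/1 = 69.95
n/ν for CO = 298.1/3 = 99.37
Smallest n/ν is Fe2O3 → limiting reagent.
n(CO2) = (3/1) × 69.95 = 209.9 mol
mass = 209.9 × 44.01 = 9238 g

9240 g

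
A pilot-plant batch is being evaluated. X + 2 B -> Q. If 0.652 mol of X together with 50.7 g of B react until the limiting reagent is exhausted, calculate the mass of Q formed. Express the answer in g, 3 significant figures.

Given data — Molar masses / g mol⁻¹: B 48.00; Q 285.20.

151 g

n(X) = 0.6520 mol
n(B) = 50.70 / 48.00 = 1.056 mol
n/ν → X: 0.6520, B: 0.5280; B is limiting.
n(Q) = (1/2) × 1.056 = 0.5280 mol
mass = 0.5280 × 285.20 = 150.6 g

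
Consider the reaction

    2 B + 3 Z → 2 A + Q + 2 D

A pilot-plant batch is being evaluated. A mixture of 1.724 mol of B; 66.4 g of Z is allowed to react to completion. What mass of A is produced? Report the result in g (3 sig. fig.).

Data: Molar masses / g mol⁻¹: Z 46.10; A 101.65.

n(B) = 1.724 mol
n(Z) = 66.40 / 46.10 = 1.440 mol
n/ν for B = 1.724/2 = 0.8620
n/ν for Z = 1.440/3 = 0.4800
Smallest n/ν is Z → limiting reagent.
n(A) = (2/3) × 1.440 = 0.9600 mol
mass = 0.9600 × 101.65 = 97.58 g

97.6 g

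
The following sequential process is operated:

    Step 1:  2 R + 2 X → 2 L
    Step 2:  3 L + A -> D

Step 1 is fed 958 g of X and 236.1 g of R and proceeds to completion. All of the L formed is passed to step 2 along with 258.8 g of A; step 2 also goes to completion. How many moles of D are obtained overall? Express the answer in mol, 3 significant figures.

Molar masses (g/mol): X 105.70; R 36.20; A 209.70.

Step 1:
n(X) = 958.0 / 105.70 = 9.063 mol
n(R) = 236.1 / 36.20 = 6.522 mol
n/ν for X = 9.063/2 = 4.532
n/ν for R = 6.522/2 = 3.261
Smallest n/ν is R → limiting reagent.
n(L) produced = (2/2) × 6.522 = 6.522 mol
Step 2:
n(L) available = 6.522 mol
n(A) = 258.8 / 209.70 = 1.234 mol
n/ν for L = 6.522/3 = 2.174
n/ν for A = 1.234/1 = 1.234
Smallest n/ν is A → limiting reagent.
n(D) = (1/1) × 1.234 = 1.234 mol

1.23 mol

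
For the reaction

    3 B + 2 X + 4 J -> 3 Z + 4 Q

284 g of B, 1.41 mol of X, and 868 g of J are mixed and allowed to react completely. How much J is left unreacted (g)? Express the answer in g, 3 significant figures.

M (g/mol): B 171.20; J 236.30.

n(B) = 284.0 / 171.20 = 1.659 mol
n(X) = 1.410 mol
n(J) = 868.0 / 236.30 = 3.673 mol
n/ν for B = 1.659/3 = 0.5530
n/ν for X = 1.410/2 = 0.7050
n/ν for J = 3.673/4 = 0.9183
Smallest n/ν is B → limiting reagent.
J consumed = (4/3) × 1.659 = 2.212 mol
J remaining = 3.673 − 2.212 = 1.461 mol
mass = 1.461 × 236.30 = 345.2 g

345 g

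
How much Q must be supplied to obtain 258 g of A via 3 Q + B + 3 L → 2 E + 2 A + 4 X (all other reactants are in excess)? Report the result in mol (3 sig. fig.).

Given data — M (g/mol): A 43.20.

8.96 mol

n(A) = 258 / 43.20 = 5.972 mol
n(Q) = (3/2) × 5.972 = 8.958 mol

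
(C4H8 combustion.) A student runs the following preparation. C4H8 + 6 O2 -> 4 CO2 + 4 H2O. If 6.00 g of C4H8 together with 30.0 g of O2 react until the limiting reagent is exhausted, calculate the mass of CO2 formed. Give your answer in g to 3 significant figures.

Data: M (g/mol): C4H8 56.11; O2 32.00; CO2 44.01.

18.8 g

n(C4H8) = 6.000 / 56.11 = 0.1069 mol
n(O2) = 30.00 / 32.00 = 0.9375 mol
n/ν → C4H8: 0.1069, O2: 0.1563; C4H8 is limiting.
n(CO2) = (4/1) × 0.1069 = 0.4276 mol
mass = 0.4276 × 44.01 = 18.82 g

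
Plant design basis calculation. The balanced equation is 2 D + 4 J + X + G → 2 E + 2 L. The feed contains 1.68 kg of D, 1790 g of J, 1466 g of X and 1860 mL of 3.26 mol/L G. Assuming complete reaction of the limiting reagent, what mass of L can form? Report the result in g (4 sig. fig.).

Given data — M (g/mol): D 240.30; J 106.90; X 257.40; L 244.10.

n(D) = 1.680×1000 / 240.30 = 6.991 mol
n(J) = 1790 / 106.90 = 16.74 mol
n(X) = 1466 / 257.40 = 5.695 mol
n(G) = 3.26 × 1860/1000 = 6.064 mol
n/ν for D = 6.991/2 = 3.496
n/ν for J = 16.74/4 = 4.185
n/ν for X = 5.695/1 = 5.695
n/ν for G = 6.064/1 = 6.064
Smallest n/ν is D → limiting reagent.
n(L) = (2/2) × 6.991 = 6.991 mol
mass = 6.991 × 244.10 = 1707 g

1707 g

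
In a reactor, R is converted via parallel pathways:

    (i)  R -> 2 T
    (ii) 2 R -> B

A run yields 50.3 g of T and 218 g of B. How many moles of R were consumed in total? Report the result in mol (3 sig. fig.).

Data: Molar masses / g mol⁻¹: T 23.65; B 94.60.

n(T) = 50.3 / 23.65 = 2.127 mol
n(B) = 218 / 94.60 = 2.304 mol
n(R) via (i) = (1/2)×2.127 = 1.064 mol
n(R) via (ii) = (2/1)×2.304 = 4.608 mol
total n(R) = 1.064 + 4.608 = 5.672 mol

5.67 mol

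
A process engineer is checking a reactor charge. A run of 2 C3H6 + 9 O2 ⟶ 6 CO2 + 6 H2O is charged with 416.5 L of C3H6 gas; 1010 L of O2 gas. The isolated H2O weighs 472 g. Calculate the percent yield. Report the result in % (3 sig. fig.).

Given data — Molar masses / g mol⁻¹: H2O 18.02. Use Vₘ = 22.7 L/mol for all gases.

88.3 %

n(C3H6) = 416.5 / 22.7 = 18.35 mol
n(O2) = 1010 / 22.7 = 44.49 mol
n/ν for C3H6 = 18.35/2 = 9.175
n/ν for O2 = 44.49/9 = 4.943
Smallest n/ν is O2 → limiting reagent.
theoretical n(H2O) = (6/9) × 44.49 = 29.66 mol → 534.5 g
% yield = 472 / 534.5 × 100 = 88.31 %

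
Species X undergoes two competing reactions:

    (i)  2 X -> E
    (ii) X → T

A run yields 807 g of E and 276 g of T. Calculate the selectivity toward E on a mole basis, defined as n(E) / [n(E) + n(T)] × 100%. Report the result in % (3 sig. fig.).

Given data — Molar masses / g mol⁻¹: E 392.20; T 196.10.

n(E) = 807 / 392.20 = 2.058 mol
n(T) = 276 / 196.10 = 1.407 mol
selectivity = 2.058/(2.058+1.407) × 100 = 59.39 %

59.4 %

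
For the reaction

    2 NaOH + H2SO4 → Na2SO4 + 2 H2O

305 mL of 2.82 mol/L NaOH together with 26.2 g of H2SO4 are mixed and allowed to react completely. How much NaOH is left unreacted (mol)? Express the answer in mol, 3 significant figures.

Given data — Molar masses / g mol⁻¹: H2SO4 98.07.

0.326 mol

n(NaOH) = 2.82 × 305.0/1000 = 0.8601 mol
n(H2SO4) = 26.20 / 98.07 = 0.2672 mol
n/ν for NaOH = 0.8601/2 = 0.4301
n/ν for H2SO4 = 0.2672/1 = 0.2672
Smallest n/ν is H2SO4 → limiting reagent.
NaOH consumed = (2/1) × 0.2672 = 0.5344 mol
NaOH remaining = 0.8601 − 0.5344 = 0.3257 mol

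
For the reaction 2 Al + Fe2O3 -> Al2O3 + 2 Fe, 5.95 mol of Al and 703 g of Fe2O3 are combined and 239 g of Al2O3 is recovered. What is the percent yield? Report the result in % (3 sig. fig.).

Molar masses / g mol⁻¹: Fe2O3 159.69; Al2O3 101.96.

n(Al) = 5.950 mol
n(Fe2O3) = 703.0 / 159.69 = 4.402 mol
n/ν for Al = 5.950/2 = 2.975
n/ν for Fe2O3 = 4.402/1 = 4.402
Smallest n/ν is Al → limiting reagent.
theoretical n(Al2O3) = (1/2) × 5.950 = 2.975 mol → 303.3 g
% yield = 239 / 303.3 × 100 = 78.80 %

78.8 %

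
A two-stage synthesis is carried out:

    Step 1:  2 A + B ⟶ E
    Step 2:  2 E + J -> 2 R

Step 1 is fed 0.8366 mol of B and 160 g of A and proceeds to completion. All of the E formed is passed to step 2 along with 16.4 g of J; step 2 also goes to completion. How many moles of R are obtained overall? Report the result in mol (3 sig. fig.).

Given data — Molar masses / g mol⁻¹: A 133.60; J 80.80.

0.406 mol

Step 1:
n(B) = 0.8366 mol
n(A) = 160.0 / 133.60 = 1.198 mol
n/ν → B: 0.8366, A: 0.5990; A is limiting.
n(E) produced = (1/2) × 1.198 = 0.5990 mol
Step 2:
n(E) available = 0.5990 mol
n(J) = 16.40 / 80.80 = 0.2030 mol
n/ν → E: 0.2995, J: 0.2030; J is limiting.
n(R) = (2/1) × 0.2030 = 0.4060 mol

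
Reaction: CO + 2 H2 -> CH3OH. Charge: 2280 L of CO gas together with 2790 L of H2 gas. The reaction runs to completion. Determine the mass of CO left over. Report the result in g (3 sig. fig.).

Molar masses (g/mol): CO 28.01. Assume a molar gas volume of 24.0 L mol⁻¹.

1030 g

n(CO) = 2280 / 24.0 = 95.00 mol
n(H2) = 2790 / 24.0 = 116.3 mol
n/ν for CO = 95.00/1 = 95.00
n/ν for H2 = 116.3/2 = 58.15
Smallest n/ν is H2 → limiting reagent.
CO consumed = (1/2) × 116.3 = 58.15 mol
CO remaining = 95.00 − 58.15 = 36.85 mol
mass = 36.85 × 28.01 = 1032 g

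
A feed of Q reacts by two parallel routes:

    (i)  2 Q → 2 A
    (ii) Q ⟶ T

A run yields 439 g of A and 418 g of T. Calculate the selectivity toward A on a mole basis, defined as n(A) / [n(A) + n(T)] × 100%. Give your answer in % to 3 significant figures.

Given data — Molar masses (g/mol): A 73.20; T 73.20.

51.2 %

n(A) = 439 / 73.20 = 5.997 mol
n(T) = 418 / 73.20 = 5.710 mol
selectivity = 5.997/(5.997+5.710) × 100 = 51.23 %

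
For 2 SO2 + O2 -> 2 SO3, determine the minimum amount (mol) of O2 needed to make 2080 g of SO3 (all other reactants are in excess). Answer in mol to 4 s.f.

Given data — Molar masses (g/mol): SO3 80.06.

n(SO3) = 2080 / 80.06 = 25.98 mol
n(O2) = (1/2) × 25.98 = 12.99 mol

12.99 mol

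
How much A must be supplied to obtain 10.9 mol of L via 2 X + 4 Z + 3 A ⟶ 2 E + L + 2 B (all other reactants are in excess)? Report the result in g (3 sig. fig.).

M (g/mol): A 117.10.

3830 g

n(L) = 10.90 mol
n(A) = (3/1) × 10.90 = 32.70 mol
mass = 32.70 × 117.10 = 3829 g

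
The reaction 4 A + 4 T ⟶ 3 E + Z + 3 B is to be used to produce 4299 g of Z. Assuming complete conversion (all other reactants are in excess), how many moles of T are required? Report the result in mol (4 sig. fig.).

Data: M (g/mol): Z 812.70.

n(Z) = 4299 / 812.70 = 5.290 mol
n(T) = (4/1) × 5.290 = 21.16 mol

21.16 mol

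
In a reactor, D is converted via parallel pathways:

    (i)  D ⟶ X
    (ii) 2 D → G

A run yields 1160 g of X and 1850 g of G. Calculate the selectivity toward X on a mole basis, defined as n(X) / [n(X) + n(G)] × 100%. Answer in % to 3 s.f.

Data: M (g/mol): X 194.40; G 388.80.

55.6 %

n(X) = 1160 / 194.40 = 5.967 mol
n(G) = 1850 / 388.80 = 4.758 mol
selectivity = 5.967/(5.967+4.758) × 100 = 55.64 %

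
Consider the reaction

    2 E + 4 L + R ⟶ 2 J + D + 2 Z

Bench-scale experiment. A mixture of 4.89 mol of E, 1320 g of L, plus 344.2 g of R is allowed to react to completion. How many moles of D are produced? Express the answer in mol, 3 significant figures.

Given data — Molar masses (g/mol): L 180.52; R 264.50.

n(E) = 4.890 mol
n(L) = 1320 / 180.52 = 7.312 mol
n(R) = 344.2 / 264.50 = 1.301 mol
n/ν for E = 4.890/2 = 2.445
n/ν for L = 7.312/4 = 1.828
n/ν for R = 1.301/1 = 1.301
Smallest n/ν is R → limiting reagent.
n(D) = (1/1) × 1.301 = 1.301 mol

1.30 mol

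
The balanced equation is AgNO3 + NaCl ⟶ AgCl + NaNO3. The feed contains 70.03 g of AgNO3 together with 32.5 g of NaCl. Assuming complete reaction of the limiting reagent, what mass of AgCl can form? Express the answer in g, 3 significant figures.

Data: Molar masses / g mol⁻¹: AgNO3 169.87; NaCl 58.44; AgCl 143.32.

59.1 g

n(AgNO3) = 70.03 / 169.87 = 0.4123 mol
n(NaCl) = 32.50 / 58.44 = 0.5561 mol
n/ν for AgNO3 = 0.4123/1 = 0.4123
n/ν for NaCl = 0.5561/1 = 0.5561
Smallest n/ν is AgNO3 → limiting reagent.
n(AgCl) = (1/1) × 0.4123 = 0.4123 mol
mass = 0.4123 × 143.32 = 59.09 g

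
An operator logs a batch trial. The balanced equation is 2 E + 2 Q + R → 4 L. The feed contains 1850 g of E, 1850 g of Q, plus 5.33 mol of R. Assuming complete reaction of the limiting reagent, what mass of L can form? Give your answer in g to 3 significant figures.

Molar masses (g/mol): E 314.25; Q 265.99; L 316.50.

n(E) = 1850 / 314.25 = 5.887 mol
n(Q) = 1850 / 265.99 = 6.955 mol
n(R) = 5.330 mol
n/ν for E = 5.887/2 = 2.944
n/ν for Q = 6.955/2 = 3.478
n/ν for R = 5.330/1 = 5.330
Smallest n/ν is E → limiting reagent.
n(L) = (4/2) × 5.887 = 11.77 mol
mass = 11.77 × 316.50 = 3725 g

3730 g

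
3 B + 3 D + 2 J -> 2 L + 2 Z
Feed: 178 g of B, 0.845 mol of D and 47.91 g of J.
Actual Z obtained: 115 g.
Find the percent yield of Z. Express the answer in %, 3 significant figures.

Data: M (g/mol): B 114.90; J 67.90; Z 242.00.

84.4 %

n(B) = 178.0 / 114.90 = 1.549 mol
n(D) = 0.8450 mol
n(J) = 47.91 / 67.90 = 0.7056 mol
n/ν for B = 1.549/3 = 0.5163
n/ν for D = 0.8450/3 = 0.2817
n/ν for J = 0.7056/2 = 0.3528
Smallest n/ν is D → limiting reagent.
theoretical n(Z) = (2/3) × 0.8450 = 0.5633 mol → 136.3 g
% yield = 115 / 136.3 × 100 = 84.37 %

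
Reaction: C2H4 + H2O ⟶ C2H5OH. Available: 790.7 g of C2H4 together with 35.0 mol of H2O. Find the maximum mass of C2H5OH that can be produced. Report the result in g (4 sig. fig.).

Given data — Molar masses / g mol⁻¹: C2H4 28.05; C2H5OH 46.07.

n(C2H4) = 790.7 / 28.05 = 28.19 mol
n(H2O) = 35.00 mol
n/ν for C2H4 = 28.19/1 = 28.19
n/ν for H2O = 35.00/1 = 35.00
Smallest n/ν is C2H4 → limiting reagent.
n(C2H5OH) = (1/1) × 28.19 = 28.19 mol
mass = 28.19 × 46.07 = 1299 g

1299 g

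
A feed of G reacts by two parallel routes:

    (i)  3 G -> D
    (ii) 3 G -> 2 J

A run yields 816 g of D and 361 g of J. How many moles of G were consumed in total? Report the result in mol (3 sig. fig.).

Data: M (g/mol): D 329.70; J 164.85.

10.7 mol

n(D) = 816 / 329.70 = 2.475 mol
n(J) = 361 / 164.85 = 2.190 mol
n(G) via (i) = (3/1)×2.475 = 7.425 mol
n(G) via (ii) = (3/2)×2.190 = 3.285 mol
total n(G) = 7.425 + 3.285 = 10.71 mol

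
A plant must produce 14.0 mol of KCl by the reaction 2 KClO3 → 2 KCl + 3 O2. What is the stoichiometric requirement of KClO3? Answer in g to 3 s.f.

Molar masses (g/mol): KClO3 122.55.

n(KCl) = 14.00 mol
n(KClO3) = (2/2) × 14.00 = 14.00 mol
mass = 14.00 × 122.55 = 1716 g

1720 g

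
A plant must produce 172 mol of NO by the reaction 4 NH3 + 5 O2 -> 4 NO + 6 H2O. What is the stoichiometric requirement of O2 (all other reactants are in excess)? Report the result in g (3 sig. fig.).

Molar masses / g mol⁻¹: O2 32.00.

n(NO) = 172.0 mol
n(O2) = (5/4) × 172.0 = 215.0 mol
mass = 215.0 × 32.00 = 6880 g

6880 g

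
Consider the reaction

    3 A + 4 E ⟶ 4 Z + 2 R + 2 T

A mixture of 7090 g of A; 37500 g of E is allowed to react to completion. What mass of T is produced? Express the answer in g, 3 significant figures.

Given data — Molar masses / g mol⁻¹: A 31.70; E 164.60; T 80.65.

n(A) = 7090 / 31.70 = 223.7 mol
n(E) = 37500 / 164.60 = 227.8 mol
n/ν for A = 223.7/3 = 74.57
n/ν for E = 227.8/4 = 56.95
Smallest n/ν is E → limiting reagent.
n(T) = (2/4) × 227.8 = 113.9 mol
mass = 113.9 × 80.65 = 9186 g

9190 g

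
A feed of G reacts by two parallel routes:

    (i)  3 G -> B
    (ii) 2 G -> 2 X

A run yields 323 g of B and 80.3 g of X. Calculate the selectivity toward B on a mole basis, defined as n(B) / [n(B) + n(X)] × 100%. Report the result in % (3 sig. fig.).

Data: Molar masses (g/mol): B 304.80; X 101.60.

57.3 %

n(B) = 323 / 304.80 = 1.060 mol
n(X) = 80.3 / 101.60 = 0.7904 mol
selectivity = 1.060/(1.060+0.7904) × 100 = 57.28 %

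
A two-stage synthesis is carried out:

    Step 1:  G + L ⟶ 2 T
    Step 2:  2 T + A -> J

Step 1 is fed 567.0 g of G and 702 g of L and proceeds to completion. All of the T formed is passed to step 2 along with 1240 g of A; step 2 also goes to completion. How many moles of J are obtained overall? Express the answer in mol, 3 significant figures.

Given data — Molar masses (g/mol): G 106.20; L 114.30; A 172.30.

5.34 mol

Step 1:
n(G) = 567.0 / 106.20 = 5.339 mol
n(L) = 702.0 / 114.30 = 6.142 mol
n/ν for G = 5.339/1 = 5.339
n/ν for L = 6.142/1 = 6.142
Smallest n/ν is G → limiting reagent.
n(T) produced = (2/1) × 5.339 = 10.68 mol
Step 2:
n(T) available = 10.68 mol
n(A) = 1240 / 172.30 = 7.197 mol
n/ν for T = 10.68/2 = 5.340
n/ν for A = 7.197/1 = 7.197
Smallest n/ν is T → limiting reagent.
n(J) = (1/2) × 10.68 = 5.340 mol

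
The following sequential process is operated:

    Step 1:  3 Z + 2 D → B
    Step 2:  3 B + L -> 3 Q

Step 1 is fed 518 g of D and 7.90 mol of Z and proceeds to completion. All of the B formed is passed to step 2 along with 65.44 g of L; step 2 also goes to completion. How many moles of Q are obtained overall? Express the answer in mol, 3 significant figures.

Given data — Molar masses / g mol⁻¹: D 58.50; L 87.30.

Step 1:
n(D) = 518.0 / 58.50 = 8.855 mol
n(Z) = 7.900 mol
n/ν for D = 8.855/2 = 4.428
n/ν for Z = 7.900/3 = 2.633
Smallest n/ν is Z → limiting reagent.
n(B) produced = (1/3) × 7.900 = 2.633 mol
Step 2:
n(B) available = 2.633 mol
n(L) = 65.44 / 87.30 = 0.7496 mol
n/ν for B = 2.633/3 = 0.8777
n/ν for L = 0.7496/1 = 0.7496
Smallest n/ν is L → limiting reagent.
n(Q) = (3/1) × 0.7496 = 2.249 mol

2.25 mol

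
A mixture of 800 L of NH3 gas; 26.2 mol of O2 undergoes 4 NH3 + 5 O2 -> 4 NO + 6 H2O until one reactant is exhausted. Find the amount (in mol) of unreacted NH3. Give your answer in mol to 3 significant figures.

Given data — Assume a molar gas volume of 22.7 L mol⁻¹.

14.3 mol

n(NH3) = 800.0 / 22.7 = 35.24 mol
n(O2) = 26.20 mol
n/ν → NH3: 8.810, O2: 5.240; O2 is limiting.
NH3 consumed = (4/5) × 26.20 = 20.96 mol
NH3 remaining = 35.24 − 20.96 = 14.28 mol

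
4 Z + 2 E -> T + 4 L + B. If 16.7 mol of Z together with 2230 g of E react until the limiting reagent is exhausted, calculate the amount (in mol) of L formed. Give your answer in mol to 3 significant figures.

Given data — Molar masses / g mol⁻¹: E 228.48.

n(Z) = 16.70 mol
n(E) = 2230 / 228.48 = 9.760 mol
n/ν for Z = 16.70/4 = 4.175
n/ν for E = 9.760/2 = 4.880
Smallest n/ν is Z → limiting reagent.
n(L) = (4/4) × 16.70 = 16.70 mol

16.7 mol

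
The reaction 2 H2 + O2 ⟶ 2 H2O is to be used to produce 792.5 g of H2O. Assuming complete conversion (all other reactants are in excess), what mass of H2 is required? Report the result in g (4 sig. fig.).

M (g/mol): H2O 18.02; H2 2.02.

n(H2O) = 792.5 / 18.02 = 43.98 mol
n(H2) = (2/2) × 43.98 = 43.98 mol
mass = 43.98 × 2.02 = 88.84 g

88.84 g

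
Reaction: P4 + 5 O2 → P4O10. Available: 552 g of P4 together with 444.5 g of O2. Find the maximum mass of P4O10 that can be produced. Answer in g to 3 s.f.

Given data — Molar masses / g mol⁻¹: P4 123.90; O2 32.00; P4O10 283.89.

789 g

n(P4) = 552.0 / 123.90 = 4.455 mol
n(O2) = 444.5 / 32.00 = 13.89 mol
n/ν for P4 = 4.455/1 = 4.455
n/ν for O2 = 13.89/5 = 2.778
Smallest n/ν is O2 → limiting reagent.
n(P4O10) = (1/5) × 13.89 = 2.778 mol
mass = 2.778 × 283.89 = 788.6 g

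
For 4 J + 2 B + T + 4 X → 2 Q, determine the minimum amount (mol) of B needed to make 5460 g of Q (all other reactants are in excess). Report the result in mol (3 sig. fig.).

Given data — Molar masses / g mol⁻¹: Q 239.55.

22.8 mol

n(Q) = 5460 / 239.55 = 22.79 mol
n(B) = (2/2) × 22.79 = 22.79 mol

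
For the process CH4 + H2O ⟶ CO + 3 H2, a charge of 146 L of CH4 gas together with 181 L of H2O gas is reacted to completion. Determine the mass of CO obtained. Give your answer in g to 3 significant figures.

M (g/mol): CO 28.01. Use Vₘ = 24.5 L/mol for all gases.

n(CH4) = 146.0 / 24.5 = 5.959 mol
n(H2O) = 181.0 / 24.5 = 7.388 mol
n/ν → CH4: 5.959, H2O: 7.388; CH4 is limiting.
n(CO) = (1/1) × 5.959 = 5.959 mol
mass = 5.959 × 28.01 = 166.9 g

167 g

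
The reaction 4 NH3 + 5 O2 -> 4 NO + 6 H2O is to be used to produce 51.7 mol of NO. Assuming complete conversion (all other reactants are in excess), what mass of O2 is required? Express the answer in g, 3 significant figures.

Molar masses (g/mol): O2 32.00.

2070 g

n(NO) = 51.70 mol
n(O2) = (5/4) × 51.70 = 64.63 mol
mass = 64.63 × 32.00 = 2068 g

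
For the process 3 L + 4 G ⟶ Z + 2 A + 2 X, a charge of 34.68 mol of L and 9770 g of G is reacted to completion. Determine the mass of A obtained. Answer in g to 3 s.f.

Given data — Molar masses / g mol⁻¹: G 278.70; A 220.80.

n(L) = 34.68 mol
n(G) = 9770 / 278.70 = 35.06 mol
n/ν → L: 11.56, G: 8.765; G is limiting.
n(A) = (2/4) × 35.06 = 17.53 mol
mass = 17.53 × 220.80 = 3871 g

3870 g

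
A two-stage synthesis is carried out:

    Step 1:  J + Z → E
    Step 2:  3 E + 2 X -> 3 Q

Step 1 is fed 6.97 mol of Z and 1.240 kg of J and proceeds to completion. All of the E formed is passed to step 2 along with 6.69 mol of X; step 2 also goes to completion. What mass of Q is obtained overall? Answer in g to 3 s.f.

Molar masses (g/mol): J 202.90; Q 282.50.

Step 1:
n(Z) = 6.970 mol
n(J) = 1.240×1000 / 202.90 = 6.111 mol
n/ν → Z: 6.970, J: 6.111; J is limiting.
n(E) produced = (1/1) × 6.111 = 6.111 mol
Step 2:
n(E) available = 6.111 mol
n(X) = 6.690 mol
n/ν → E: 2.037, X: 3.345; E is limiting.
n(Q) = (3/3) × 6.111 = 6.111 mol
mass = 6.111 × 282.50 = 1726 g

1730 g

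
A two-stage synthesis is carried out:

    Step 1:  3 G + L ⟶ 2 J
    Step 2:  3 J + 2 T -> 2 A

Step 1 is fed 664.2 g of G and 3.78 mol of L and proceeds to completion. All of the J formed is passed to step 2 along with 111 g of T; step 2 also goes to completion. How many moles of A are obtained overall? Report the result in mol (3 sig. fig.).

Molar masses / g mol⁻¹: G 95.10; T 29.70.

3.10 mol

Step 1:
n(G) = 664.2 / 95.10 = 6.984 mol
n(L) = 3.780 mol
n/ν for G = 6.984/3 = 2.328
n/ν for L = 3.780/1 = 3.780
Smallest n/ν is G → limiting reagent.
n(J) produced = (2/3) × 6.984 = 4.656 mol
Step 2:
n(J) available = 4.656 mol
n(T) = 111.0 / 29.70 = 3.737 mol
n/ν for J = 4.656/3 = 1.552
n/ν for T = 3.737/2 = 1.869
Smallest n/ν is J → limiting reagent.
n(A) = (2/3) × 4.656 = 3.104 mol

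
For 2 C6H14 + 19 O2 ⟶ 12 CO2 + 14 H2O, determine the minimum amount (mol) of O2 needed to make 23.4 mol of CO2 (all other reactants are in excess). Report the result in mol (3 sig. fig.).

37.1 mol

n(CO2) = 23.40 mol
n(O2) = (19/12) × 23.40 = 37.05 mol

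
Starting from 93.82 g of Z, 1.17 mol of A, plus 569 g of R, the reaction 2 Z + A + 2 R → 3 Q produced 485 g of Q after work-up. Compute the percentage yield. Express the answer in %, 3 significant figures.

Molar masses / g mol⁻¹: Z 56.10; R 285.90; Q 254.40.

76.0 %

n(Z) = 93.82 / 56.10 = 1.672 mol
n(A) = 1.170 mol
n(R) = 569.0 / 285.90 = 1.990 mol
n/ν for Z = 1.672/2 = 0.8360
n/ν for A = 1.170/1 = 1.170
n/ν for R = 1.990/2 = 0.9950
Smallest n/ν is Z → limiting reagent.
theoretical n(Q) = (3/2) × 1.672 = 2.508 mol → 638.0 g
% yield = 485 / 638.0 × 100 = 76.02 %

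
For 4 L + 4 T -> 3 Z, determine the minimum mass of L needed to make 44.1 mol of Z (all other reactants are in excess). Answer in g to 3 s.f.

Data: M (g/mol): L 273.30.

16100 g

n(Z) = 44.10 mol
n(L) = (4/3) × 44.10 = 58.80 mol
mass = 58.80 × 273.30 = 16070 g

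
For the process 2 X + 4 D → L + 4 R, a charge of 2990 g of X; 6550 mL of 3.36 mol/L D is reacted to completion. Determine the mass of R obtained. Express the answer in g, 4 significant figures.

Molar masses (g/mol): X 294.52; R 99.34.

2017 g

n(X) = 2990 / 294.52 = 10.15 mol
n(D) = 3.36 × 6550/1000 = 22.01 mol
n/ν for X = 10.15/2 = 5.075
n/ν for D = 22.01/4 = 5.503
Smallest n/ν is X → limiting reagent.
n(R) = (4/2) × 10.15 = 20.30 mol
mass = 20.30 × 99.34 = 2017 g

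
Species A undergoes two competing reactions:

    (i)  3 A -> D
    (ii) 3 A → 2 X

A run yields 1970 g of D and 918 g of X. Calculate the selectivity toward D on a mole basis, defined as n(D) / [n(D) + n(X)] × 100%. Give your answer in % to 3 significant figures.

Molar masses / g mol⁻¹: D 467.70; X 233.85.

51.8 %

n(D) = 1970 / 467.70 = 4.212 mol
n(X) = 918 / 233.85 = 3.926 mol
selectivity = 4.212/(4.212+3.926) × 100 = 51.76 %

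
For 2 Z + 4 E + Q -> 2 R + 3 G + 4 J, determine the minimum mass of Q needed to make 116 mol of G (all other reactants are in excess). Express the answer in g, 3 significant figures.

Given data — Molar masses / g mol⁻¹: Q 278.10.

10800 g

n(G) = 116.0 mol
n(Q) = (1/3) × 116.0 = 38.67 mol
mass = 38.67 × 278.10 = 10750 g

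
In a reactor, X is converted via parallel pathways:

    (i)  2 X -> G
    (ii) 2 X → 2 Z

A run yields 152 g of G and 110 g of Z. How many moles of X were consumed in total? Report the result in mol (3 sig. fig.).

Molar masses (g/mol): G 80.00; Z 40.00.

n(G) = 152 / 80.00 = 1.900 mol
n(Z) = 110 / 40.00 = 2.750 mol
n(X) via (i) = (2/1)×1.900 = 3.800 mol
n(X) via (ii) = (2/2)×2.750 = 2.750 mol
total n(X) = 3.800 + 2.750 = 6.550 mol

6.55 mol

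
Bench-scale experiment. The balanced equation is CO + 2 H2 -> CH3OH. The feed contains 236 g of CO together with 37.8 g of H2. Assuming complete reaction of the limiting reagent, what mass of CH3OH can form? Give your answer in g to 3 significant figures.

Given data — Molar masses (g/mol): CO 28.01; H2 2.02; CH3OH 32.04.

n(CO) = 236.0 / 28.01 = 8.426 mol
n(H2) = 37.80 / 2.02 = 18.71 mol
n/ν → CO: 8.426, H2: 9.355; CO is limiting.
n(CH3OH) = (1/1) × 8.426 = 8.426 mol
mass = 8.426 × 32.04 = 270.0 g

270 g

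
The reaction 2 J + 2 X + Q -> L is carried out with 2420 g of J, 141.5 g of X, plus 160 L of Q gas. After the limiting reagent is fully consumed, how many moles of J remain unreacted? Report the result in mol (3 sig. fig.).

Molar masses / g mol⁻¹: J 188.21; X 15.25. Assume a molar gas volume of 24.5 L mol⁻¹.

n(J) = 2420 / 188.21 = 12.86 mol
n(X) = 141.5 / 15.25 = 9.279 mol
n(Q) = 160.0 / 24.5 = 6.531 mol
n/ν for J = 12.86/2 = 6.430
n/ν for X = 9.279/2 = 4.640
n/ν for Q = 6.531/1 = 6.531
Smallest n/ν is X → limiting reagent.
J consumed = (2/2) × 9.279 = 9.279 mol
J remaining = 12.86 − 9.279 = 3.581 mol

3.58 mol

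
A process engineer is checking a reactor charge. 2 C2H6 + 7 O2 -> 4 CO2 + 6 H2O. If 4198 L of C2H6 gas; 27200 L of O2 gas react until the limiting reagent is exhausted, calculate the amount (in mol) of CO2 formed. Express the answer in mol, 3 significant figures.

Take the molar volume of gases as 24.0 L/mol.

350 mol

n(C2H6) = 4198 / 24.0 = 174.9 mol
n(O2) = 27200 / 24.0 = 1133 mol
n/ν for C2H6 = 174.9/2 = 87.45
n/ν for O2 = 1133/7 = 161.9
Smallest n/ν is C2H6 → limiting reagent.
n(CO2) = (4/2) × 174.9 = 349.8 mol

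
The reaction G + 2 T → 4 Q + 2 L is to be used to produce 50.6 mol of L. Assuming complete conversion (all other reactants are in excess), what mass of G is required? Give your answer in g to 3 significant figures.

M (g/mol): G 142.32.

n(L) = 50.60 mol
n(G) = (1/2) × 50.60 = 25.30 mol
mass = 25.30 × 142.32 = 3601 g

3600 g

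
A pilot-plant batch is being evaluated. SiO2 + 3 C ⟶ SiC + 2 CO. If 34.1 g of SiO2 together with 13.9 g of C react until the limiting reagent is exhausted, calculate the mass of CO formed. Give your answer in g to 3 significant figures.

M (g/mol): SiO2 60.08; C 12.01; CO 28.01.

21.6 g

n(SiO2) = 34.10 / 60.08 = 0.5676 mol
n(C) = 13.90 / 12.01 = 1.157 mol
n/ν for SiO2 = 0.5676/1 = 0.5676
n/ν for C = 1.157/3 = 0.3857
Smallest n/ν is C → limiting reagent.
n(CO) = (2/3) × 1.157 = 0.7713 mol
mass = 0.7713 × 28.01 = 21.60 g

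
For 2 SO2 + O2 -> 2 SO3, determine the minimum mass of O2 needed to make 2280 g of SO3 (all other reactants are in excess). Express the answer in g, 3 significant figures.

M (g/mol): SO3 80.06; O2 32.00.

n(SO3) = 2280 / 80.06 = 28.48 mol
n(O2) = (1/2) × 28.48 = 14.24 mol
mass = 14.24 × 32.00 = 455.7 g

456 g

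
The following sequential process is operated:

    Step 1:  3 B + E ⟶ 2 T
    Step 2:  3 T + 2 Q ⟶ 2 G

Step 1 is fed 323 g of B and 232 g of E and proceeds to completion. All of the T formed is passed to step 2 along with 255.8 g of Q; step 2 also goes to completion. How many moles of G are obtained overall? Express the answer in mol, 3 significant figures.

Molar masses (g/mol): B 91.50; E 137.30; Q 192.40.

Step 1:
n(B) = 323.0 / 91.50 = 3.530 mol
n(E) = 232.0 / 137.30 = 1.690 mol
n/ν for B = 3.530/3 = 1.177
n/ν for E = 1.690/1 = 1.690
Smallest n/ν is B → limiting reagent.
n(T) produced = (2/3) × 3.530 = 2.353 mol
Step 2:
n(T) available = 2.353 mol
n(Q) = 255.8 / 192.40 = 1.330 mol
n/ν for T = 2.353/3 = 0.7843
n/ν for Q = 1.330/2 = 0.6650
Smallest n/ν is Q → limiting reagent.
n(G) = (2/2) × 1.330 = 1.330 mol

1.33 mol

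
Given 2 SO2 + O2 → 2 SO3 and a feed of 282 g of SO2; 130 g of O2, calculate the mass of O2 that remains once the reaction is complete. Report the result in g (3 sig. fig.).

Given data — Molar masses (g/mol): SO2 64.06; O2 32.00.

59.6 g

n(SO2) = 282.0 / 64.06 = 4.402 mol
n(O2) = 130.0 / 32.00 = 4.063 mol
n/ν for SO2 = 4.402/2 = 2.201
n/ν for O2 = 4.063/1 = 4.063
Smallest n/ν is SO2 → limiting reagent.
O2 consumed = (1/2) × 4.402 = 2.201 mol
O2 remaining = 4.063 − 2.201 = 1.862 mol
mass = 1.862 × 32.00 = 59.58 g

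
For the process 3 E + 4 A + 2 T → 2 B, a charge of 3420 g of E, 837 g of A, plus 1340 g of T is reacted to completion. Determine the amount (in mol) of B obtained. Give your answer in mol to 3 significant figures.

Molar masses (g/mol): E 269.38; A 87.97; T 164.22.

4.76 mol

n(E) = 3420 / 269.38 = 12.70 mol
n(A) = 837.0 / 87.97 = 9.515 mol
n(T) = 1340 / 164.22 = 8.160 mol
n/ν → E: 4.233, A: 2.379, T: 4.080; A is limiting.
n(B) = (2/4) × 9.515 = 4.758 mol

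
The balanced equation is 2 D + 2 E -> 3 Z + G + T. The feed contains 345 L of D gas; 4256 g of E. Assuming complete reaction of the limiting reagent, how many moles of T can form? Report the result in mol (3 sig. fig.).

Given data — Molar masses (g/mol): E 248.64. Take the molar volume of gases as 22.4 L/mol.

n(D) = 345.0 / 22.4 = 15.40 mol
n(E) = 4256 / 248.64 = 17.12 mol
n/ν → D: 7.700, E: 8.560; D is limiting.
n(T) = (1/2) × 15.40 = 7.700 mol

7.70 mol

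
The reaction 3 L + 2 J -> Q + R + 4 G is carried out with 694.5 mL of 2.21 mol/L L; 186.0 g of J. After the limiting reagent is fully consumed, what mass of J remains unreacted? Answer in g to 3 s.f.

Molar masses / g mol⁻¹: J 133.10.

49.8 g

n(L) = 2.21 × 694.5/1000 = 1.535 mol
n(J) = 186.0 / 133.10 = 1.397 mol
n/ν for L = 1.535/3 = 0.5117
n/ν for J = 1.397/2 = 0.6985
Smallest n/ν is L → limiting reagent.
J consumed = (2/3) × 1.535 = 1.023 mol
J remaining = 1.397 − 1.023 = 0.3740 mol
mass = 0.3740 × 133.10 = 49.78 g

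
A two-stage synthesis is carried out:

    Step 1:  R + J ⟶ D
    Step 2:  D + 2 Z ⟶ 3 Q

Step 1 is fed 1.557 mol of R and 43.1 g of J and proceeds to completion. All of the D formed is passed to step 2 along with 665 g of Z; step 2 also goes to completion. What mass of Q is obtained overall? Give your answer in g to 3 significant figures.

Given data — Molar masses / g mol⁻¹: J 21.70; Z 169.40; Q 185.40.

Step 1:
n(R) = 1.557 mol
n(J) = 43.10 / 21.70 = 1.986 mol
n/ν for R = 1.557/1 = 1.557
n/ν for J = 1.986/1 = 1.986
Smallest n/ν is R → limiting reagent.
n(D) produced = (1/1) × 1.557 = 1.557 mol
Step 2:
n(D) available = 1.557 mol
n(Z) = 665.0 / 169.40 = 3.926 mol
n/ν for D = 1.557/1 = 1.557
n/ν for Z = 3.926/2 = 1.963
Smallest n/ν is D → limiting reagent.
n(Q) = (3/1) × 1.557 = 4.671 mol
mass = 4.671 × 185.40 = 866.0 g

866 g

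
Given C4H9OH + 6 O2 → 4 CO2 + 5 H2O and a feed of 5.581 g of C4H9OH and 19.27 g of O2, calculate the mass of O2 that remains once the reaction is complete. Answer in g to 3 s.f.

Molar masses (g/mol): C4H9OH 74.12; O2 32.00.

n(C4H9OH) = 5.581 / 74.12 = 0.07530 mol
n(O2) = 19.27 / 32.00 = 0.6022 mol
n/ν → C4H9OH: 0.07530, O2: 0.1004; C4H9OH is limiting.
O2 consumed = (6/1) × 0.07530 = 0.4518 mol
O2 remaining = 0.6022 − 0.4518 = 0.1504 mol
mass = 0.1504 × 32.00 = 4.813 g

4.81 g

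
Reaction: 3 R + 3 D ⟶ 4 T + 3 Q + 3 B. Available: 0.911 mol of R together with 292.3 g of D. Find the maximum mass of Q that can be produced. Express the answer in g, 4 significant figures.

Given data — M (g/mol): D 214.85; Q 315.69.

n(R) = 0.9110 mol
n(D) = 292.3 / 214.85 = 1.360 mol
n/ν for R = 0.9110/3 = 0.3037
n/ν for D = 1.360/3 = 0.4533
Smallest n/ν is R → limiting reagent.
n(Q) = (3/3) × 0.9110 = 0.9110 mol
mass = 0.9110 × 315.69 = 287.6 g

287.6 g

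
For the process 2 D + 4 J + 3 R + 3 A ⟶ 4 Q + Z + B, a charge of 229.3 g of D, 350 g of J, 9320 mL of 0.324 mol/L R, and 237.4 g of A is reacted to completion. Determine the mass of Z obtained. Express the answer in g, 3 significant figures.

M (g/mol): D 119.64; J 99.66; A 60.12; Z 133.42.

117 g

n(D) = 229.3 / 119.64 = 1.917 mol
n(J) = 350.0 / 99.66 = 3.512 mol
n(R) = 0.324 × 9320/1000 = 3.020 mol
n(A) = 237.4 / 60.12 = 3.949 mol
n/ν for D = 1.917/2 = 0.9585
n/ν for J = 3.512/4 = 0.8780
n/ν for R = 3.020/3 = 1.007
n/ν for A = 3.949/3 = 1.316
Smallest n/ν is J → limiting reagent.
n(Z) = (1/4) × 3.512 = 0.8780 mol
mass = 0.8780 × 133.42 = 117.1 g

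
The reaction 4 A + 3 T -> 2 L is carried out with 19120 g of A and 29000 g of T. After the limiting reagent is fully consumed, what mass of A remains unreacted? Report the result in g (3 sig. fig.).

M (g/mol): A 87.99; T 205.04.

2530 g

n(A) = 19120 / 87.99 = 217.3 mol
n(T) = 29000 / 205.04 = 141.4 mol
n/ν → A: 54.33, T: 47.13; T is limiting.
A consumed = (4/3) × 141.4 = 188.5 mol
A remaining = 217.3 − 188.5 = 28.80 mol
mass = 28.80 × 87.99 = 2534 g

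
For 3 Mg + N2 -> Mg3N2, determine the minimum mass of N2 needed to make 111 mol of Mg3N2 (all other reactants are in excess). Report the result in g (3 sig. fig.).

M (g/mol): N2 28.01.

n(Mg3N2) = 111.0 mol
n(N2) = (1/1) × 111.0 = 111.0 mol
mass = 111.0 × 28.01 = 3109 g

3110 g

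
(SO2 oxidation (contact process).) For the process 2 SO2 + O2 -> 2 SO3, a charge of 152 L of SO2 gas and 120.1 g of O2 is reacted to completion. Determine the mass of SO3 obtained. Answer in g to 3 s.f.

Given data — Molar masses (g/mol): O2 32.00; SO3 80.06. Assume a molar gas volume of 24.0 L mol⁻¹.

n(SO2) = 152.0 / 24.0 = 6.333 mol
n(O2) = 120.1 / 32.00 = 3.753 mol
n/ν for SO2 = 6.333/2 = 3.167
n/ν for O2 = 3.753/1 = 3.753
Smallest n/ν is SO2 → limiting reagent.
n(SO3) = (2/2) × 6.333 = 6.333 mol
mass = 6.333 × 80.06 = 507.0 g

507 g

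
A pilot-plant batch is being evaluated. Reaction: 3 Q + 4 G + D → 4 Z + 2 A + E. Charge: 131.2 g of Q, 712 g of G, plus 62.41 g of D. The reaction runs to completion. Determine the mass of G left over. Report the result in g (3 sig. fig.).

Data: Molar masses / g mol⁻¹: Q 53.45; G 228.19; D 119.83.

n(Q) = 131.2 / 53.45 = 2.455 mol
n(G) = 712.0 / 228.19 = 3.120 mol
n(D) = 62.41 / 119.83 = 0.5208 mol
n/ν for Q = 2.455/3 = 0.8183
n/ν for G = 3.120/4 = 0.7800
n/ν for D = 0.5208/1 = 0.5208
Smallest n/ν is D → limiting reagent.
G consumed = (4/1) × 0.5208 = 2.083 mol
G remaining = 3.120 − 2.083 = 1.037 mol
mass = 1.037 × 228.19 = 236.6 g

237 g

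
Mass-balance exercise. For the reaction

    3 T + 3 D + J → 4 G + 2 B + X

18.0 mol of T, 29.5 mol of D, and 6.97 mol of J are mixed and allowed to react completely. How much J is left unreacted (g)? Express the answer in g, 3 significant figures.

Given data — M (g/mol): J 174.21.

169 g

n(T) = 18.00 mol
n(D) = 29.50 mol
n(J) = 6.970 mol
n/ν for T = 18.00/3 = 6.000
n/ν for D = 29.50/3 = 9.833
n/ν for J = 6.970/1 = 6.970
Smallest n/ν is T → limiting reagent.
J consumed = (1/3) × 18.00 = 6.000 mol
J remaining = 6.970 − 6.000 = 0.9700 mol
mass = 0.9700 × 174.21 = 169.0 g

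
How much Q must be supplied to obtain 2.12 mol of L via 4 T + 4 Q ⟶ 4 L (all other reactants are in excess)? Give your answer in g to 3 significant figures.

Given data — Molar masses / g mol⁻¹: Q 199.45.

423 g

n(L) = 2.120 mol
n(Q) = (4/4) × 2.120 = 2.120 mol
mass = 2.120 × 199.45 = 422.8 g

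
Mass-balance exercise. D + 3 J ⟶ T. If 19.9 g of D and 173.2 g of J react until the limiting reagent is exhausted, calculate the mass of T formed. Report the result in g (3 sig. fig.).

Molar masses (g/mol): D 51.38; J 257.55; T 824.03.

n(D) = 19.90 / 51.38 = 0.3873 mol
n(J) = 173.2 / 257.55 = 0.6725 mol
n/ν → D: 0.3873, J: 0.2242; J is limiting.
n(T) = (1/3) × 0.6725 = 0.2242 mol
mass = 0.2242 × 824.03 = 184.7 g

185 g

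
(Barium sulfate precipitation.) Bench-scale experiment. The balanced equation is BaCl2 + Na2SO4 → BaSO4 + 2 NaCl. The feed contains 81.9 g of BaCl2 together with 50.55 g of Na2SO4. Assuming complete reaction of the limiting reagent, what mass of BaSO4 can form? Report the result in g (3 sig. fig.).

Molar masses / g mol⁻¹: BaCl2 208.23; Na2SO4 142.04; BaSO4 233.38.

n(BaCl2) = 81.90 / 208.23 = 0.3933 mol
n(Na2SO4) = 50.55 / 142.04 = 0.3559 mol
n/ν for BaCl2 = 0.3933/1 = 0.3933
n/ν for Na2SO4 = 0.3559/1 = 0.3559
Smallest n/ν is Na2SO4 → limiting reagent.
n(BaSO4) = (1/1) × 0.3559 = 0.3559 mol
mass = 0.3559 × 233.38 = 83.06 g

83.1 g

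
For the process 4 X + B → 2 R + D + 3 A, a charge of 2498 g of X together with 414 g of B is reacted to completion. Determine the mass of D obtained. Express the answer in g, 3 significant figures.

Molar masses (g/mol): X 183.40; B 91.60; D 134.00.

n(X) = 2498 / 183.40 = 13.62 mol
n(B) = 414.0 / 91.60 = 4.520 mol
n/ν for X = 13.62/4 = 3.405
n/ν for B = 4.520/1 = 4.520
Smallest n/ν is X → limiting reagent.
n(D) = (1/4) × 13.62 = 3.405 mol
mass = 3.405 × 134.00 = 456.3 g

456 g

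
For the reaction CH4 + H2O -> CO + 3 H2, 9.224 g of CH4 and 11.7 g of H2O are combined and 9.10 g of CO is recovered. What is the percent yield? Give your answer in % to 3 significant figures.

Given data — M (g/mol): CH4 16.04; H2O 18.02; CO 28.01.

n(CH4) = 9.224 / 16.04 = 0.5751 mol
n(H2O) = 11.70 / 18.02 = 0.6493 mol
n/ν for CH4 = 0.5751/1 = 0.5751
n/ν for H2O = 0.6493/1 = 0.6493
Smallest n/ν is CH4 → limiting reagent.
theoretical n(CO) = (1/1) × 0.5751 = 0.5751 mol → 16.11 g
% yield = 9.10 / 16.11 × 100 = 56.49 %

56.5 %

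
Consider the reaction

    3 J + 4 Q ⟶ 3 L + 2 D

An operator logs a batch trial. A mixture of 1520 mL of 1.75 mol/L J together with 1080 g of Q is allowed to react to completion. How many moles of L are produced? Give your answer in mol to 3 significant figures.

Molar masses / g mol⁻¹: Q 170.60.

2.66 mol

n(J) = 1.75 × 1520/1000 = 2.660 mol
n(Q) = 1080 / 170.60 = 6.331 mol
n/ν for J = 2.660/3 = 0.8867
n/ν for Q = 6.331/4 = 1.583
Smallest n/ν is J → limiting reagent.
n(L) = (3/3) × 2.660 = 2.660 mol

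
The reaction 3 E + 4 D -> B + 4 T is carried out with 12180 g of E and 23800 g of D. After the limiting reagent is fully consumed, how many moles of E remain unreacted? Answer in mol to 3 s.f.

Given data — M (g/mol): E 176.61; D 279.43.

5.09 mol

n(E) = 12180 / 176.61 = 68.97 mol
n(D) = 23800 / 279.43 = 85.17 mol
n/ν for E = 68.97/3 = 22.99
n/ν for D = 85.17/4 = 21.29
Smallest n/ν is D → limiting reagent.
E consumed = (3/4) × 85.17 = 63.88 mol
E remaining = 68.97 − 63.88 = 5.090 mol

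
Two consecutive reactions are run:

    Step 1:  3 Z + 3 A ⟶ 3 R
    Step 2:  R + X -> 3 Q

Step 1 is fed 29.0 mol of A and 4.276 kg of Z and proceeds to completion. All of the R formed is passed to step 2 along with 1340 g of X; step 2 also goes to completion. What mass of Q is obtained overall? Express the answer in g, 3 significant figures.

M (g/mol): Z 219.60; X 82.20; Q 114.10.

5580 g

Step 1:
n(A) = 29.00 mol
n(Z) = 4.276×1000 / 219.60 = 19.47 mol
n/ν → A: 9.667, Z: 6.490; Z is limiting.
n(R) produced = (3/3) × 19.47 = 19.47 mol
Step 2:
n(R) available = 19.47 mol
n(X) = 1340 / 82.20 = 16.30 mol
n/ν → R: 19.47, X: 16.30; X is limiting.
n(Q) = (3/1) × 16.30 = 48.90 mol
mass = 48.90 × 114.10 = 5579 g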